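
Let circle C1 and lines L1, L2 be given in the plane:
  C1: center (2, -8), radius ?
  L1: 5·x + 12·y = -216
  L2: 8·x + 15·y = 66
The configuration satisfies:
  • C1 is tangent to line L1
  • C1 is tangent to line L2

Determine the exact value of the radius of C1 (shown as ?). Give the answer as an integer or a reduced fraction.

10

1. [C1‖L1]  r_C1² − 100 = 0  ⇒  r_C1 = 10 (r>0 drops 1)
2. [C1‖L2]  r_C1² − 100 = 0  ⇒  r_C1 = 10 (r>0 drops 1)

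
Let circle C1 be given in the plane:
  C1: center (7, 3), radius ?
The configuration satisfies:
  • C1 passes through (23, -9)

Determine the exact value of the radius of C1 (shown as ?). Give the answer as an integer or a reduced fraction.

20

1. [C1∋P]  r_C1² − 400 = 0  ⇒  r_C1 = 20 (r>0 drops 1)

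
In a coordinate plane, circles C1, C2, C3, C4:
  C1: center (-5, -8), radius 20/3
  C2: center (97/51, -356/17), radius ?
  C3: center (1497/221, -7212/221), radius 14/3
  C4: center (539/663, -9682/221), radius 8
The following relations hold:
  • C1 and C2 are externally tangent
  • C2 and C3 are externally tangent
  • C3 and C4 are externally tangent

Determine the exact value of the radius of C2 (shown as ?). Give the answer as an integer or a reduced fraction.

8

1. [ext C1·C2]  r_C2² + (40/3)r_C2 − 512/3 = 0  ⇒  r_C2 = 8 (r>0 drops 1)
2. [ext C2·C3]  r_C2² + (28/3)r_C2 − 416/3 = 0  ⇒  r_C2 = 8 (r>0 drops 1)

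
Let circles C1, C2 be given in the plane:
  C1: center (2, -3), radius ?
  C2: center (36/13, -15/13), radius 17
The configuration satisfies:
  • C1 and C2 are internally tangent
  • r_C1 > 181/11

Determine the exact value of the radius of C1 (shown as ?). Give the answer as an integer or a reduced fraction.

19

1. [int C1,C2]  r_C1² − 34r_C1 + 285 = 0  ⇒  r_C1 = 15 or 19
2. given r_C1 > 181/11: keep 19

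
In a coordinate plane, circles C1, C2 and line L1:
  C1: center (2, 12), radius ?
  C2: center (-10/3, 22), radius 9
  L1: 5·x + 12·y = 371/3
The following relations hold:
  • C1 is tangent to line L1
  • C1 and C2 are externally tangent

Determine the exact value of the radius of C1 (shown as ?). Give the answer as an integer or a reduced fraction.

1. [C1‖L1]  r_C1² − 49/9 = 0  ⇒  r_C1 = 7/3 (r>0 drops 1)
2. [ext C1·C2]  r_C1² + 18r_C1 − 427/9 = 0  ⇒  r_C1 = 7/3 (r>0 drops 1)

7/3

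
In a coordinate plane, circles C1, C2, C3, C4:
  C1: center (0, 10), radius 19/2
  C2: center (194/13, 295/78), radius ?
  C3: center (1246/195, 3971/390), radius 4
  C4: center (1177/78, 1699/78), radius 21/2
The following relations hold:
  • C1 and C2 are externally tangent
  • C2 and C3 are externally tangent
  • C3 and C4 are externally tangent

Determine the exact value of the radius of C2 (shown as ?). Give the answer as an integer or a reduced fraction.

20/3

1. [ext C1·C2]  r_C2² + 19r_C2 − 1540/9 = 0  ⇒  r_C2 = 20/3 (r>0 drops 1)
2. [ext C2·C3]  r_C2² + 8r_C2 − 880/9 = 0  ⇒  r_C2 = 20/3 (r>0 drops 1)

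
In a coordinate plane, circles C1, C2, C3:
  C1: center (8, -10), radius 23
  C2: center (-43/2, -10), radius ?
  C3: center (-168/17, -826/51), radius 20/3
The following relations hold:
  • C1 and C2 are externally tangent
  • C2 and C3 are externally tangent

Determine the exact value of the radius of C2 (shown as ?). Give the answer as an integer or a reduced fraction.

13/2

1. [ext C1·C2]  r_C2² + 46r_C2 − 1365/4 = 0  ⇒  r_C2 = 13/2 (r>0 drops 1)
2. [ext C2·C3]  r_C2² + (40/3)r_C2 − 1547/12 = 0  ⇒  r_C2 = 13/2 (r>0 drops 1)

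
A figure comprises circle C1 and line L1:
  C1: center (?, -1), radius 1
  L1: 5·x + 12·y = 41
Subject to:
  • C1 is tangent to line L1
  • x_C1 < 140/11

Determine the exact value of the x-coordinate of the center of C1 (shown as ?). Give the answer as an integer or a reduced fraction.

1. [C1‖L1]  x_C1² − (106/5)x_C1 + 528/5 = 0  ⇒  x_C1 = 8 or 66/5
2. given x_C1 < 140/11: keep 8

8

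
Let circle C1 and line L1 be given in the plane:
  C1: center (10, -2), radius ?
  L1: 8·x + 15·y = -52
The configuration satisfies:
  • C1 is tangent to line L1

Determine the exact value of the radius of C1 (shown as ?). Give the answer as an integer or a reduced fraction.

6

1. [C1‖L1]  r_C1² − 36 = 0  ⇒  r_C1 = 6 (r>0 drops 1)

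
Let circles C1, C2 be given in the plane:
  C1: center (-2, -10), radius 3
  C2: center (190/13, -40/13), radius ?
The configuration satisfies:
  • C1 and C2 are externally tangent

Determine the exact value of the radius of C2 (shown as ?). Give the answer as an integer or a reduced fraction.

1. [ext C1·C2]  r_C2² + 6r_C2 − 315 = 0  ⇒  r_C2 = 15 (r>0 drops 1)

15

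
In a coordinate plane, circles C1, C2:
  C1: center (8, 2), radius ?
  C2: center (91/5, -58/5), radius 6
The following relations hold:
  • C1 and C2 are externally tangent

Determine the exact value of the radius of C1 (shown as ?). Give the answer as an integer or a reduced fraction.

1. [ext C1·C2]  r_C1² + 12r_C1 − 253 = 0  ⇒  r_C1 = 11 (r>0 drops 1)

11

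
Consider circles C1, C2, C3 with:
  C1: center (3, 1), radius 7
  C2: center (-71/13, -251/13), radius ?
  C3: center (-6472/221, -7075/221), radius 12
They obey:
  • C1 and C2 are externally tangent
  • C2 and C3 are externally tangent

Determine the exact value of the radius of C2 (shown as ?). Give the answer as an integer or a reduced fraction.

15

1. [ext C1·C2]  r_C2² + 14r_C2 − 435 = 0  ⇒  r_C2 = 15 (r>0 drops 1)
2. [ext C2·C3]  r_C2² + 24r_C2 − 585 = 0  ⇒  r_C2 = 15 (r>0 drops 1)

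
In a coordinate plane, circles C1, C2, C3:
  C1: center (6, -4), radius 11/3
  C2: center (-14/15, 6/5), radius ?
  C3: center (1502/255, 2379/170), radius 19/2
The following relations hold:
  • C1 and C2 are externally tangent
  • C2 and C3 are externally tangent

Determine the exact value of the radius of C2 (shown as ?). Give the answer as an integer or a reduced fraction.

5

1. [ext C1·C2]  r_C2² + (22/3)r_C2 − 185/3 = 0  ⇒  r_C2 = 5 (r>0 drops 1)
2. [ext C2·C3]  r_C2² + 19r_C2 − 120 = 0  ⇒  r_C2 = 5 (r>0 drops 1)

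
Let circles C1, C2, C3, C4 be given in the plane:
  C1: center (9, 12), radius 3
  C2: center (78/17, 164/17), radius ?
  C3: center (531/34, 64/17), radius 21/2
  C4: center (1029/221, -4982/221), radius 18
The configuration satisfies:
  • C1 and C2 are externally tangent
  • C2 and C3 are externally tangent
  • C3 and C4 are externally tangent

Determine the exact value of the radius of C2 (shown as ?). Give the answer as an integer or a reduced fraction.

1. [ext C1·C2]  r_C2² + 6r_C2 − 16 = 0  ⇒  r_C2 = 2 (r>0 drops 1)
2. [ext C2·C3]  r_C2² + 21r_C2 − 46 = 0  ⇒  r_C2 = 2 (r>0 drops 1)

2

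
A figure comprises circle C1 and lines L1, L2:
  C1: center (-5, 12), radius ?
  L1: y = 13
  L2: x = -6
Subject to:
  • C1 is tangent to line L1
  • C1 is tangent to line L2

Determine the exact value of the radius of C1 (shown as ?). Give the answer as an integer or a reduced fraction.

1

1. [C1‖L1]  r_C1² − 1 = 0  ⇒  r_C1 = 1 (r>0 drops 1)
2. [C1‖L2]  r_C1² − 1 = 0  ⇒  r_C1 = 1 (r>0 drops 1)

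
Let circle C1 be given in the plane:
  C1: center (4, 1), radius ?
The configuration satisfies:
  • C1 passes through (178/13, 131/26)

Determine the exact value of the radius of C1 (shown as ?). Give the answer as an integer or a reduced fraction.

21/2

1. [C1∋P]  r_C1² − 441/4 = 0  ⇒  r_C1 = 21/2 (r>0 drops 1)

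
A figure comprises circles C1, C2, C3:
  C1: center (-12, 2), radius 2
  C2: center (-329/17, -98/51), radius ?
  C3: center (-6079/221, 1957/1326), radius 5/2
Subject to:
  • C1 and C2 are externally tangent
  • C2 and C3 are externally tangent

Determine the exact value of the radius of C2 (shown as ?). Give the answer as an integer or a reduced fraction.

1. [ext C1·C2]  r_C2² + 4r_C2 − 589/9 = 0  ⇒  r_C2 = 19/3 (r>0 drops 1)
2. [ext C2·C3]  r_C2² + 5r_C2 − 646/9 = 0  ⇒  r_C2 = 19/3 (r>0 drops 1)

19/3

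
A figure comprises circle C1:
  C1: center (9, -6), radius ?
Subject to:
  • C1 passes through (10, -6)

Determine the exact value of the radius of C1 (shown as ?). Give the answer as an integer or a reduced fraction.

1. [C1∋P]  r_C1² − 1 = 0  ⇒  r_C1 = 1 (r>0 drops 1)

1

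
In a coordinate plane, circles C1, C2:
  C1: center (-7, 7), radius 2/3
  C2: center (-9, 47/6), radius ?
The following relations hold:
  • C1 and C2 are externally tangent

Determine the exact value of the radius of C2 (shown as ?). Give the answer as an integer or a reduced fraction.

1. [ext C1·C2]  r_C2² + (4/3)r_C2 − 17/4 = 0  ⇒  r_C2 = 3/2 (r>0 drops 1)

3/2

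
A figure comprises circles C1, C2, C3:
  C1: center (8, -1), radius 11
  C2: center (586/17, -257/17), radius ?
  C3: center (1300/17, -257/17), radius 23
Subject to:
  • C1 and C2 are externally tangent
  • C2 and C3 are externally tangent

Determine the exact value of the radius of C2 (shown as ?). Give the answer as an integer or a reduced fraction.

19

1. [ext C1·C2]  r_C2² + 22r_C2 − 779 = 0  ⇒  r_C2 = 19 (r>0 drops 1)
2. [ext C2·C3]  r_C2² + 46r_C2 − 1235 = 0  ⇒  r_C2 = 19 (r>0 drops 1)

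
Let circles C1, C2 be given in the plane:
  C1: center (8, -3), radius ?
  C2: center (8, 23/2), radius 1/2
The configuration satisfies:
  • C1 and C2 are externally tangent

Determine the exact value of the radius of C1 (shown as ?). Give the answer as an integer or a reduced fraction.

1. [ext C1·C2]  r_C1² + 1r_C1 − 210 = 0  ⇒  r_C1 = 14 (r>0 drops 1)

14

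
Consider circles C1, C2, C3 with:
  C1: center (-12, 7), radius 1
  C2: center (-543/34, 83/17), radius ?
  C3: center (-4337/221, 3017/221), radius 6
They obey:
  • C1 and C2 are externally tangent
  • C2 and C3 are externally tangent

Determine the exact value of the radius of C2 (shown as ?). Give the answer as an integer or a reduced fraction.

7/2

1. [ext C1·C2]  r_C2² + 2r_C2 − 77/4 = 0  ⇒  r_C2 = 7/2 (r>0 drops 1)
2. [ext C2·C3]  r_C2² + 12r_C2 − 217/4 = 0  ⇒  r_C2 = 7/2 (r>0 drops 1)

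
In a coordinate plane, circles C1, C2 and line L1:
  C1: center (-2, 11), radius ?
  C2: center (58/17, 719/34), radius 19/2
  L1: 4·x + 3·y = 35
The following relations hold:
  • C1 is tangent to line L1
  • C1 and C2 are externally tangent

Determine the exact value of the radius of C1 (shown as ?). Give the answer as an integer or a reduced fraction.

1. [C1‖L1]  r_C1² − 4 = 0  ⇒  r_C1 = 2 (r>0 drops 1)
2. [ext C1·C2]  r_C1² + 19r_C1 − 42 = 0  ⇒  r_C1 = 2 (r>0 drops 1)

2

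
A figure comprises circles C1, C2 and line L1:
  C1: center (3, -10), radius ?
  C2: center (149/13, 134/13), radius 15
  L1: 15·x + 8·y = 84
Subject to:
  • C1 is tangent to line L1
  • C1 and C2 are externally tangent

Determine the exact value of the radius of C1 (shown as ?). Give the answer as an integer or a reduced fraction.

7

1. [C1‖L1]  r_C1² − 49 = 0  ⇒  r_C1 = 7 (r>0 drops 1)
2. [ext C1·C2]  r_C1² + 30r_C1 − 259 = 0  ⇒  r_C1 = 7 (r>0 drops 1)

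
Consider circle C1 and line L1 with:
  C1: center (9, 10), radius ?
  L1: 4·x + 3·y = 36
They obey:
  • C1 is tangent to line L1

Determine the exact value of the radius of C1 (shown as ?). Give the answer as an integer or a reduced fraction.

6

1. [C1‖L1]  r_C1² − 36 = 0  ⇒  r_C1 = 6 (r>0 drops 1)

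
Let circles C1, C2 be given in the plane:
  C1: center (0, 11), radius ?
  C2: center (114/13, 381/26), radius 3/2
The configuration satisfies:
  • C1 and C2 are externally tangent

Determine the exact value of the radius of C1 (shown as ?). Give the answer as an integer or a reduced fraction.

1. [ext C1·C2]  r_C1² + 3r_C1 − 88 = 0  ⇒  r_C1 = 8 (r>0 drops 1)

8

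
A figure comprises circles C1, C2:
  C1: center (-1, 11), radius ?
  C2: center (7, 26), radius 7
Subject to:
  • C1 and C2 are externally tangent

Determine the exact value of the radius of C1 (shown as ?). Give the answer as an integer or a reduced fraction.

10

1. [ext C1·C2]  r_C1² + 14r_C1 − 240 = 0  ⇒  r_C1 = 10 (r>0 drops 1)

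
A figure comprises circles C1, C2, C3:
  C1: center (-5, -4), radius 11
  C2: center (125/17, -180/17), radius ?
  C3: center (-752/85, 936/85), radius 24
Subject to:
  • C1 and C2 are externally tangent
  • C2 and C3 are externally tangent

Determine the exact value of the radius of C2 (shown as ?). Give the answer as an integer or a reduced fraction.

1. [ext C1·C2]  r_C2² + 22r_C2 − 75 = 0  ⇒  r_C2 = 3 (r>0 drops 1)
2. [ext C2·C3]  r_C2² + 48r_C2 − 153 = 0  ⇒  r_C2 = 3 (r>0 drops 1)

3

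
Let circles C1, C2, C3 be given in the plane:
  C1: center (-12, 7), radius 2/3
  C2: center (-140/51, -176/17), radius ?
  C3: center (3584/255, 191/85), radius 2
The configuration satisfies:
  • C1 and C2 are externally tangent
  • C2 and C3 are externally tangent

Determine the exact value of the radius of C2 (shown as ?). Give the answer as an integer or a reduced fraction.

1. [ext C1·C2]  r_C2² + (4/3)r_C2 − 1159/3 = 0  ⇒  r_C2 = 19 (r>0 drops 1)
2. [ext C2·C3]  r_C2² + 4r_C2 − 437 = 0  ⇒  r_C2 = 19 (r>0 drops 1)

19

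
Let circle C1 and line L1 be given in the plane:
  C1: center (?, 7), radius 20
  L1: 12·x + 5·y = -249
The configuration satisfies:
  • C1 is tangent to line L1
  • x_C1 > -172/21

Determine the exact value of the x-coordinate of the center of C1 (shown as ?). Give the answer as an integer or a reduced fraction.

-2

1. [C1‖L1]  x_C1² + (142/3)x_C1 + 272/3 = 0  ⇒  x_C1 = -136/3 or -2
2. given x_C1 > -172/21: keep -2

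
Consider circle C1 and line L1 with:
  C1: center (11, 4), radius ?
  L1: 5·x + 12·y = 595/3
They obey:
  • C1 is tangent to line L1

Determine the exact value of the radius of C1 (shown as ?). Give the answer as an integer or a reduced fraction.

1. [C1‖L1]  r_C1² − 484/9 = 0  ⇒  r_C1 = 22/3 (r>0 drops 1)

22/3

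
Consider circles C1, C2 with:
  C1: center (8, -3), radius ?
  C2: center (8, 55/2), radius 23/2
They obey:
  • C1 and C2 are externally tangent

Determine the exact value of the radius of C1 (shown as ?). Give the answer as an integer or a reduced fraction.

1. [ext C1·C2]  r_C1² + 23r_C1 − 798 = 0  ⇒  r_C1 = 19 (r>0 drops 1)

19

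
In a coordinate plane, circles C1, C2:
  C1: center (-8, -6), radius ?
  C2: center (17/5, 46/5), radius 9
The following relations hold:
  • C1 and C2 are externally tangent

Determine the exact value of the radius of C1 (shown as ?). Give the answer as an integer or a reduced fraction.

1. [ext C1·C2]  r_C1² + 18r_C1 − 280 = 0  ⇒  r_C1 = 10 (r>0 drops 1)

10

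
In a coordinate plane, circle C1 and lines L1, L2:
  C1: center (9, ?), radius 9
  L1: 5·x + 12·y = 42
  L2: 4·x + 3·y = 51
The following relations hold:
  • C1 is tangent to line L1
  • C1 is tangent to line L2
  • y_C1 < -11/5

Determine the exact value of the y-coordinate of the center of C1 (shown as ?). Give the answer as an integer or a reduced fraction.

-10

1. [C1‖L1]  y_C1² + (1/2)y_C1 − 95 = 0  ⇒  y_C1 = -10 or 19/2
2. [C1‖L2]  y_C1² − 10y_C1 − 200 = 0  ⇒  y_C1 = -10 or 20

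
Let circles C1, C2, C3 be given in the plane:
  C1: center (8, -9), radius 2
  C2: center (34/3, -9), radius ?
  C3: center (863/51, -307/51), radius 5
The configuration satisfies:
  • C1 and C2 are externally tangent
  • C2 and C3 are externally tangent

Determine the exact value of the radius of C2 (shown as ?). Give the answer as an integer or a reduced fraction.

4/3

1. [ext C1·C2]  r_C2² + 4r_C2 − 64/9 = 0  ⇒  r_C2 = 4/3 (r>0 drops 1)
2. [ext C2·C3]  r_C2² + 10r_C2 − 136/9 = 0  ⇒  r_C2 = 4/3 (r>0 drops 1)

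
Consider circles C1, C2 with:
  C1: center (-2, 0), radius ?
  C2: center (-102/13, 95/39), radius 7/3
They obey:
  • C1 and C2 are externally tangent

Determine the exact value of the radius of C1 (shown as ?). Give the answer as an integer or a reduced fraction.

4

1. [ext C1·C2]  r_C1² + (14/3)r_C1 − 104/3 = 0  ⇒  r_C1 = 4 (r>0 drops 1)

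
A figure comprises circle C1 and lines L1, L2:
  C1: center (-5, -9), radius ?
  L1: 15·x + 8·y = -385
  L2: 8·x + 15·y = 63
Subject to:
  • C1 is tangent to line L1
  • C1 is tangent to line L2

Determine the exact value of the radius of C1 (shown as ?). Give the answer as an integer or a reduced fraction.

14

1. [C1‖L1]  r_C1² − 196 = 0  ⇒  r_C1 = 14 (r>0 drops 1)
2. [C1‖L2]  r_C1² − 196 = 0  ⇒  r_C1 = 14 (r>0 drops 1)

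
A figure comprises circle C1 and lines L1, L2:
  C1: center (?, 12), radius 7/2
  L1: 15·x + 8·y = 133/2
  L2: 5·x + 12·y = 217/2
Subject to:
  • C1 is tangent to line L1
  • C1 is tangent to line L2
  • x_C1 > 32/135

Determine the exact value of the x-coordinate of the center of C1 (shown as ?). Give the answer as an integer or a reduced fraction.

1. [C1‖L1]  x_C1² + (59/15)x_C1 − 178/15 = 0  ⇒  x_C1 = -89/15 or 2
2. [C1‖L2]  x_C1² + (71/5)x_C1 − 162/5 = 0  ⇒  x_C1 = -81/5 or 2

2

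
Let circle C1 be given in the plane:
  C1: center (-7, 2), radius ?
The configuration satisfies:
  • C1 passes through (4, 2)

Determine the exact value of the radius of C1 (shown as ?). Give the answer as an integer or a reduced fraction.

11

1. [C1∋P]  r_C1² − 121 = 0  ⇒  r_C1 = 11 (r>0 drops 1)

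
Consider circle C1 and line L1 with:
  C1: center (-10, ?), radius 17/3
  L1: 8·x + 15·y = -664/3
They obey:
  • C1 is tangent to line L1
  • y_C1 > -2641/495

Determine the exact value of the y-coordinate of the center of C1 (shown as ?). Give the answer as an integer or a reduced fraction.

1. [C1‖L1]  y_C1² + (848/45)y_C1 + 713/15 = 0  ⇒  y_C1 = -713/45 or -3
2. given y_C1 > -2641/495: keep -3

-3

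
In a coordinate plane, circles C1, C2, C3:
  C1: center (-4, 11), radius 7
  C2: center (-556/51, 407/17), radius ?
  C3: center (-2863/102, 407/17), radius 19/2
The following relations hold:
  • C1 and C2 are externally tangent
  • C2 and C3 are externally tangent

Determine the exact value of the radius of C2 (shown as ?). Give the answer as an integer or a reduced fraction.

23/3

1. [ext C1·C2]  r_C2² + 14r_C2 − 1495/9 = 0  ⇒  r_C2 = 23/3 (r>0 drops 1)
2. [ext C2·C3]  r_C2² + 19r_C2 − 1840/9 = 0  ⇒  r_C2 = 23/3 (r>0 drops 1)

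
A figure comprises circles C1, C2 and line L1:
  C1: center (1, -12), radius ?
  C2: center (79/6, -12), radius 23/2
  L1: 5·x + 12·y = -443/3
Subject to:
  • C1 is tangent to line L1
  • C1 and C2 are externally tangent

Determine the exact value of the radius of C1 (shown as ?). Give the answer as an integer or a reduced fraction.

2/3

1. [C1‖L1]  r_C1² − 4/9 = 0  ⇒  r_C1 = 2/3 (r>0 drops 1)
2. [ext C1·C2]  r_C1² + 23r_C1 − 142/9 = 0  ⇒  r_C1 = 2/3 (r>0 drops 1)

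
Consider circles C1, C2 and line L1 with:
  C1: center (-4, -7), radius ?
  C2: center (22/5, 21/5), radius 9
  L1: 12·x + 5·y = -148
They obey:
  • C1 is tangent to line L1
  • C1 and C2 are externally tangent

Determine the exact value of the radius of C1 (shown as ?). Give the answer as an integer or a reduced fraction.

1. [C1‖L1]  r_C1² − 25 = 0  ⇒  r_C1 = 5 (r>0 drops 1)
2. [ext C1·C2]  r_C1² + 18r_C1 − 115 = 0  ⇒  r_C1 = 5 (r>0 drops 1)

5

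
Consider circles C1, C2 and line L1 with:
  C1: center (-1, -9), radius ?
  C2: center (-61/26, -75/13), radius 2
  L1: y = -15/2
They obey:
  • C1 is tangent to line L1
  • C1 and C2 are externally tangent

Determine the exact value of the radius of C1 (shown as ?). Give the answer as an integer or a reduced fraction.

1. [C1‖L1]  r_C1² − 9/4 = 0  ⇒  r_C1 = 3/2 (r>0 drops 1)
2. [ext C1·C2]  r_C1² + 4r_C1 − 33/4 = 0  ⇒  r_C1 = 3/2 (r>0 drops 1)

3/2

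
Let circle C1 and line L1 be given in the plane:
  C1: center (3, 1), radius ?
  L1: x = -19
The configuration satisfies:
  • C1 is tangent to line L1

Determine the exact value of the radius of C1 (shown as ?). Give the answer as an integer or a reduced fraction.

22

1. [C1‖L1]  r_C1² − 484 = 0  ⇒  r_C1 = 22 (r>0 drops 1)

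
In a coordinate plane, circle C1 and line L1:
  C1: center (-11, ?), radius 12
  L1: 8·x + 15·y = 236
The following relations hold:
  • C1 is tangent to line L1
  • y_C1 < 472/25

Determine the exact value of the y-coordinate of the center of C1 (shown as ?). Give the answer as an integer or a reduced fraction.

8

1. [C1‖L1]  y_C1² − (216/5)y_C1 + 1408/5 = 0  ⇒  y_C1 = 8 or 176/5
2. given y_C1 < 472/25: keep 8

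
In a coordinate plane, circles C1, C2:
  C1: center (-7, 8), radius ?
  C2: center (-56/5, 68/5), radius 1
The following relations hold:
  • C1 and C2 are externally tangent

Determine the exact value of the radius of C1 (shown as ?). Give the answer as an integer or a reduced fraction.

6

1. [ext C1·C2]  r_C1² + 2r_C1 − 48 = 0  ⇒  r_C1 = 6 (r>0 drops 1)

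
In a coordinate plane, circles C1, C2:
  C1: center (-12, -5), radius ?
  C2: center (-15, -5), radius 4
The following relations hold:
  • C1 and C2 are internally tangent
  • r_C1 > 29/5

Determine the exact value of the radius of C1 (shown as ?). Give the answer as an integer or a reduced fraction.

7

1. [int C1,C2]  r_C1² − 8r_C1 + 7 = 0  ⇒  r_C1 = 1 or 7
2. given r_C1 > 29/5: keep 7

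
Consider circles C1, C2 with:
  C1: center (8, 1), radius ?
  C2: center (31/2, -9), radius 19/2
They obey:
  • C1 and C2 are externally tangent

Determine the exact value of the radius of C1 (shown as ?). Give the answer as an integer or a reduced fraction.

1. [ext C1·C2]  r_C1² + 19r_C1 − 66 = 0  ⇒  r_C1 = 3 (r>0 drops 1)

3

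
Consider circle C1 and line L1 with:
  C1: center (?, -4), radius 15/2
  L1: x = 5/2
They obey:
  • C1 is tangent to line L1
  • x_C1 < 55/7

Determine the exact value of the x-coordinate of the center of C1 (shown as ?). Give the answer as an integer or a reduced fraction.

-5

1. [C1‖L1]  x_C1² − 5x_C1 − 50 = 0  ⇒  x_C1 = -5 or 10
2. given x_C1 < 55/7: keep -5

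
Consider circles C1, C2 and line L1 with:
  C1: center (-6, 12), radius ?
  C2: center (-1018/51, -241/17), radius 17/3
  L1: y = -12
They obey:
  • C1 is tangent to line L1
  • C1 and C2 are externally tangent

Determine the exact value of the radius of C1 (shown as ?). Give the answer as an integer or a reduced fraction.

1. [C1‖L1]  r_C1² − 576 = 0  ⇒  r_C1 = 24 (r>0 drops 1)
2. [ext C1·C2]  r_C1² + (34/3)r_C1 − 848 = 0  ⇒  r_C1 = 24 (r>0 drops 1)

24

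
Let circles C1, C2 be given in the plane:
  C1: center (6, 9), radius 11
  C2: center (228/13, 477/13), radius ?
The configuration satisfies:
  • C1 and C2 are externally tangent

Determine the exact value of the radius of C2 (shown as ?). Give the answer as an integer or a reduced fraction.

19

1. [ext C1·C2]  r_C2² + 22r_C2 − 779 = 0  ⇒  r_C2 = 19 (r>0 drops 1)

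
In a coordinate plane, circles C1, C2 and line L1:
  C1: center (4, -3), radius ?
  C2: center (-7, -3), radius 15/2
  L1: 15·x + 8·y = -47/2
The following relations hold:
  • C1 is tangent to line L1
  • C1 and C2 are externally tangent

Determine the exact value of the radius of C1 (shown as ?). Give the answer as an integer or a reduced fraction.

1. [C1‖L1]  r_C1² − 49/4 = 0  ⇒  r_C1 = 7/2 (r>0 drops 1)
2. [ext C1·C2]  r_C1² + 15r_C1 − 259/4 = 0  ⇒  r_C1 = 7/2 (r>0 drops 1)

7/2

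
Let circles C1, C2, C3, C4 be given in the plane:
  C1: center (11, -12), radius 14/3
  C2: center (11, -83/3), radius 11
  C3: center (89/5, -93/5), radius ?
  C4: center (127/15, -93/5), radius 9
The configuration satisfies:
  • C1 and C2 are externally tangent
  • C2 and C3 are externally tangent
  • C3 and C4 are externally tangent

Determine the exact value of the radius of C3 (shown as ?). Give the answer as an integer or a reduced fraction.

1. [ext C2·C3]  r_C3² + 22r_C3 − 67/9 = 0  ⇒  r_C3 = 1/3 (r>0 drops 1)
2. [ext C3·C4]  r_C3² + 18r_C3 − 55/9 = 0  ⇒  r_C3 = 1/3 (r>0 drops 1)

1/3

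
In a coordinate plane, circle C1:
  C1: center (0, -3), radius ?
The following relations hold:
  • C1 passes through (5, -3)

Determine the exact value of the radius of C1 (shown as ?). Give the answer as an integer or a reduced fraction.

1. [C1∋P]  r_C1² − 25 = 0  ⇒  r_C1 = 5 (r>0 drops 1)

5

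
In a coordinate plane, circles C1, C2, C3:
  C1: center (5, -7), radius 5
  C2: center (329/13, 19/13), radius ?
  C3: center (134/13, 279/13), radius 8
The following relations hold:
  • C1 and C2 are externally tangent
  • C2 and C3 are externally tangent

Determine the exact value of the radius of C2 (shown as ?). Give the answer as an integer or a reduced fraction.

1. [ext C1·C2]  r_C2² + 10r_C2 − 459 = 0  ⇒  r_C2 = 17 (r>0 drops 1)
2. [ext C2·C3]  r_C2² + 16r_C2 − 561 = 0  ⇒  r_C2 = 17 (r>0 drops 1)

17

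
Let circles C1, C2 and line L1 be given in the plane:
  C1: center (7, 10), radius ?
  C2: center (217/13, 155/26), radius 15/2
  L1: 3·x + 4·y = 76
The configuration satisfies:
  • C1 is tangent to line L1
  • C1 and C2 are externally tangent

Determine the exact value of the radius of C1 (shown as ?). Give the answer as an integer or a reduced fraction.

1. [C1‖L1]  r_C1² − 9 = 0  ⇒  r_C1 = 3 (r>0 drops 1)
2. [ext C1·C2]  r_C1² + 15r_C1 − 54 = 0  ⇒  r_C1 = 3 (r>0 drops 1)

3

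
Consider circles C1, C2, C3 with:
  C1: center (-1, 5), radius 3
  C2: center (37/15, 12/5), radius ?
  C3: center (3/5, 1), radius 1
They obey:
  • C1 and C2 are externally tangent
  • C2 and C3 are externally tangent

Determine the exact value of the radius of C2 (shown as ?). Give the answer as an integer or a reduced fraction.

1. [ext C1·C2]  r_C2² + 6r_C2 − 88/9 = 0  ⇒  r_C2 = 4/3 (r>0 drops 1)
2. [ext C2·C3]  r_C2² + 2r_C2 − 40/9 = 0  ⇒  r_C2 = 4/3 (r>0 drops 1)

4/3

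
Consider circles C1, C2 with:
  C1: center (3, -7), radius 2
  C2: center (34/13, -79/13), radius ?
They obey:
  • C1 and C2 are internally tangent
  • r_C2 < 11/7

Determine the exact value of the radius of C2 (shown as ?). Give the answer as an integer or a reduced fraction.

1. [int C1,C2]  r_C2² − 4r_C2 + 3 = 0  ⇒  r_C2 = 1 or 3
2. given r_C2 < 11/7: keep 1

1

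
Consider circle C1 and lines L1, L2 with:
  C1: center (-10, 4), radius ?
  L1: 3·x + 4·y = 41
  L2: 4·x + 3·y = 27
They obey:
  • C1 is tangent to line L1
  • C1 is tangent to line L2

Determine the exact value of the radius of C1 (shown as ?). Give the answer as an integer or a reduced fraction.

11

1. [C1‖L1]  r_C1² − 121 = 0  ⇒  r_C1 = 11 (r>0 drops 1)
2. [C1‖L2]  r_C1² − 121 = 0  ⇒  r_C1 = 11 (r>0 drops 1)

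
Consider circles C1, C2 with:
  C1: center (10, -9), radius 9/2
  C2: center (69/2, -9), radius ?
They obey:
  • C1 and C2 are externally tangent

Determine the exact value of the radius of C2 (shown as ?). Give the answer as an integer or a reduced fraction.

20

1. [ext C1·C2]  r_C2² + 9r_C2 − 580 = 0  ⇒  r_C2 = 20 (r>0 drops 1)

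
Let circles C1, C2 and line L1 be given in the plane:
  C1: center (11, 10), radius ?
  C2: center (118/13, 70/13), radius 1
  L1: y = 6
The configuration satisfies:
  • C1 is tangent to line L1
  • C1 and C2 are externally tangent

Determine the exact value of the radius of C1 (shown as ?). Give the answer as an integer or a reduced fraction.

1. [C1‖L1]  r_C1² − 16 = 0  ⇒  r_C1 = 4 (r>0 drops 1)
2. [ext C1·C2]  r_C1² + 2r_C1 − 24 = 0  ⇒  r_C1 = 4 (r>0 drops 1)

4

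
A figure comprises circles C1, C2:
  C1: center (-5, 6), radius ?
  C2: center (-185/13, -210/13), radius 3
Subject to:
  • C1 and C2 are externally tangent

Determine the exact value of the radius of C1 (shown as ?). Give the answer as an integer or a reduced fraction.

21

1. [ext C1·C2]  r_C1² + 6r_C1 − 567 = 0  ⇒  r_C1 = 21 (r>0 drops 1)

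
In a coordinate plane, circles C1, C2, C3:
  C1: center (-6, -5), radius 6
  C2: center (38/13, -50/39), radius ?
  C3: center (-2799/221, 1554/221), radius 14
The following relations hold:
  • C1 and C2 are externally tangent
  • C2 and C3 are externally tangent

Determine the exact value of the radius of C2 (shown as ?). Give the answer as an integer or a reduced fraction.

11/3

1. [ext C1·C2]  r_C2² + 12r_C2 − 517/9 = 0  ⇒  r_C2 = 11/3 (r>0 drops 1)
2. [ext C2·C3]  r_C2² + 28r_C2 − 1045/9 = 0  ⇒  r_C2 = 11/3 (r>0 drops 1)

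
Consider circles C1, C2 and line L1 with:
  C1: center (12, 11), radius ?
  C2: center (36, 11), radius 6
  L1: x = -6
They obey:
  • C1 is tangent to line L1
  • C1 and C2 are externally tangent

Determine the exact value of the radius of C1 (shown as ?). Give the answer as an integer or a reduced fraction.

18

1. [C1‖L1]  r_C1² − 324 = 0  ⇒  r_C1 = 18 (r>0 drops 1)
2. [ext C1·C2]  r_C1² + 12r_C1 − 540 = 0  ⇒  r_C1 = 18 (r>0 drops 1)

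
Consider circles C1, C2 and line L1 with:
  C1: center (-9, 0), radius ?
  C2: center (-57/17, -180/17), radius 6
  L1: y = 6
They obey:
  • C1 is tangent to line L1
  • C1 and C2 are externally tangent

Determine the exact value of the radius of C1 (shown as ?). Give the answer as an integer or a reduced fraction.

1. [C1‖L1]  r_C1² − 36 = 0  ⇒  r_C1 = 6 (r>0 drops 1)
2. [ext C1·C2]  r_C1² + 12r_C1 − 108 = 0  ⇒  r_C1 = 6 (r>0 drops 1)

6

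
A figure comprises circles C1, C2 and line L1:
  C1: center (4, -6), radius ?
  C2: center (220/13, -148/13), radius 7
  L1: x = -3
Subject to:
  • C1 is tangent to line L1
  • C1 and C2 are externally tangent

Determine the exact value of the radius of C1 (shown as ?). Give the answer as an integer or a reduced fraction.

7

1. [C1‖L1]  r_C1² − 49 = 0  ⇒  r_C1 = 7 (r>0 drops 1)
2. [ext C1·C2]  r_C1² + 14r_C1 − 147 = 0  ⇒  r_C1 = 7 (r>0 drops 1)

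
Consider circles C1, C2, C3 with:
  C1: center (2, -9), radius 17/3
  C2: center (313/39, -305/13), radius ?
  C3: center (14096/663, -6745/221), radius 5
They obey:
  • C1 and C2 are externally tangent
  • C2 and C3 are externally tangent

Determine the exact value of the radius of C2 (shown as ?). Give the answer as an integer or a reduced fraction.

1. [ext C1·C2]  r_C2² + (34/3)r_C2 − 640/3 = 0  ⇒  r_C2 = 10 (r>0 drops 1)
2. [ext C2·C3]  r_C2² + 10r_C2 − 200 = 0  ⇒  r_C2 = 10 (r>0 drops 1)

10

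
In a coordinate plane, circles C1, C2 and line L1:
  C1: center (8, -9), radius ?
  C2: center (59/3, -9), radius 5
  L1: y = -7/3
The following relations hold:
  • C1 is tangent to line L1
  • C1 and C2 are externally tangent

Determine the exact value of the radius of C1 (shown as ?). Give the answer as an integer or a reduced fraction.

1. [C1‖L1]  r_C1² − 400/9 = 0  ⇒  r_C1 = 20/3 (r>0 drops 1)
2. [ext C1·C2]  r_C1² + 10r_C1 − 1000/9 = 0  ⇒  r_C1 = 20/3 (r>0 drops 1)

20/3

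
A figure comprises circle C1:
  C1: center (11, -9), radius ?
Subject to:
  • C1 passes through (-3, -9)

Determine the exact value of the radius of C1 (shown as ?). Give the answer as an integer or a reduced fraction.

1. [C1∋P]  r_C1² − 196 = 0  ⇒  r_C1 = 14 (r>0 drops 1)

14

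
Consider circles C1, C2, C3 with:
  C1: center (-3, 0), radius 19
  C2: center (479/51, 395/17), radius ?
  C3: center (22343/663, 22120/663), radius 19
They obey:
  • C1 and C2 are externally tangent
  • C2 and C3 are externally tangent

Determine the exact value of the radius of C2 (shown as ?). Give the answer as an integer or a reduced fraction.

22/3

1. [ext C1·C2]  r_C2² + 38r_C2 − 2992/9 = 0  ⇒  r_C2 = 22/3 (r>0 drops 1)
2. [ext C2·C3]  r_C2² + 38r_C2 − 2992/9 = 0  ⇒  r_C2 = 22/3 (r>0 drops 1)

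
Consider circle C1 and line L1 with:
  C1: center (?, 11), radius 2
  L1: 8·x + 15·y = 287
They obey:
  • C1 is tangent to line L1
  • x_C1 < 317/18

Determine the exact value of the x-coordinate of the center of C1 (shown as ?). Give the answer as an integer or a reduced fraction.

11

1. [C1‖L1]  x_C1² − (61/2)x_C1 + 429/2 = 0  ⇒  x_C1 = 11 or 39/2
2. given x_C1 < 317/18: keep 11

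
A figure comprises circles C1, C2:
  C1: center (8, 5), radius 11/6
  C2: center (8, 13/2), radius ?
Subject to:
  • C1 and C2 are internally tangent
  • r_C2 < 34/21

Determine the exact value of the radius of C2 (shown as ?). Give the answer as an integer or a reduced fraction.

1. [int C1,C2]  r_C2² − (11/3)r_C2 + 10/9 = 0  ⇒  r_C2 = 1/3 or 10/3
2. given r_C2 < 34/21: keep 1/3

1/3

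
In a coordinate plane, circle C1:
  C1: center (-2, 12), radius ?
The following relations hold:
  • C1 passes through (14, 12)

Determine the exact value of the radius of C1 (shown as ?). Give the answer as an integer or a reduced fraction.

16

1. [C1∋P]  r_C1² − 256 = 0  ⇒  r_C1 = 16 (r>0 drops 1)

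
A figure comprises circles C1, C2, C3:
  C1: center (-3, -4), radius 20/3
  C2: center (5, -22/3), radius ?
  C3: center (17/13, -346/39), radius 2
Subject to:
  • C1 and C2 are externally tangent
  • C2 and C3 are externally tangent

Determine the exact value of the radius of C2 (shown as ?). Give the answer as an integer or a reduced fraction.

1. [ext C1·C2]  r_C2² + (40/3)r_C2 − 92/3 = 0  ⇒  r_C2 = 2 (r>0 drops 1)
2. [ext C2·C3]  r_C2² + 4r_C2 − 12 = 0  ⇒  r_C2 = 2 (r>0 drops 1)

2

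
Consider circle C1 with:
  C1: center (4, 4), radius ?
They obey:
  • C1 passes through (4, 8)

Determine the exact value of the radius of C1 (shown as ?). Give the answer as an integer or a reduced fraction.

1. [C1∋P]  r_C1² − 16 = 0  ⇒  r_C1 = 4 (r>0 drops 1)

4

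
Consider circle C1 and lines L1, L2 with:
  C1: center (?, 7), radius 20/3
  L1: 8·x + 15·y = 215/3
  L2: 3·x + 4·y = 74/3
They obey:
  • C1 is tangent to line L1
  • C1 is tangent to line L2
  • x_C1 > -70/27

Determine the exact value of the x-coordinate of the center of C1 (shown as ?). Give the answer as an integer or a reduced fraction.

10

1. [C1‖L1]  x_C1² + (25/3)x_C1 − 550/3 = 0  ⇒  x_C1 = -55/3 or 10
2. [C1‖L2]  x_C1² + (20/9)x_C1 − 1100/9 = 0  ⇒  x_C1 = -110/9 or 10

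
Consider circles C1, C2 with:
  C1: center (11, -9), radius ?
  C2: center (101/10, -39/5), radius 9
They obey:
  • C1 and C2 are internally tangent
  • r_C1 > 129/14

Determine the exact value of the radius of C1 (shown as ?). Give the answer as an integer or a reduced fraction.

1. [int C1,C2]  r_C1² − 18r_C1 + 315/4 = 0  ⇒  r_C1 = 15/2 or 21/2
2. given r_C1 > 129/14: keep 21/2

21/2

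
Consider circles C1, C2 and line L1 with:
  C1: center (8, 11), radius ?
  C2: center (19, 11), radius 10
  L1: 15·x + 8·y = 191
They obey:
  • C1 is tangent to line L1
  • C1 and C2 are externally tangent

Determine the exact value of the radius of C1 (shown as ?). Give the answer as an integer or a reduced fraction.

1

1. [C1‖L1]  r_C1² − 1 = 0  ⇒  r_C1 = 1 (r>0 drops 1)
2. [ext C1·C2]  r_C1² + 20r_C1 − 21 = 0  ⇒  r_C1 = 1 (r>0 drops 1)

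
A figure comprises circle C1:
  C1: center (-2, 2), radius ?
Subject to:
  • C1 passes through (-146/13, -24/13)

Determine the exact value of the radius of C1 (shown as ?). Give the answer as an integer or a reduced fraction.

1. [C1∋P]  r_C1² − 100 = 0  ⇒  r_C1 = 10 (r>0 drops 1)

10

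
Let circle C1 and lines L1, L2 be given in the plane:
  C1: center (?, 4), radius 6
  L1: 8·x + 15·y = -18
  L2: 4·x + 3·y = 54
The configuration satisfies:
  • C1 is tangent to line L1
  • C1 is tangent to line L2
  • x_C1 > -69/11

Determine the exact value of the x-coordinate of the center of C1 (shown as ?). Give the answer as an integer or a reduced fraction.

3

1. [C1‖L1]  x_C1² + (39/2)x_C1 − 135/2 = 0  ⇒  x_C1 = -45/2 or 3
2. [C1‖L2]  x_C1² − 21x_C1 + 54 = 0  ⇒  x_C1 = 3 or 18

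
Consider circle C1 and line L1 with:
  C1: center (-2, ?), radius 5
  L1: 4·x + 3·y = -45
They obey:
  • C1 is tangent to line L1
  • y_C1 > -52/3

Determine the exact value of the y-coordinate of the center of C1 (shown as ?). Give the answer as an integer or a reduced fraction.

1. [C1‖L1]  y_C1² + (74/3)y_C1 + 248/3 = 0  ⇒  y_C1 = -62/3 or -4
2. given y_C1 > -52/3: keep -4

-4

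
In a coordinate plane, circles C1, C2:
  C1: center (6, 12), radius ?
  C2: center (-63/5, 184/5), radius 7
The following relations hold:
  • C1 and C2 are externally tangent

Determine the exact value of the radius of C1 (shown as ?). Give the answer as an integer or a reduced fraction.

1. [ext C1·C2]  r_C1² + 14r_C1 − 912 = 0  ⇒  r_C1 = 24 (r>0 drops 1)

24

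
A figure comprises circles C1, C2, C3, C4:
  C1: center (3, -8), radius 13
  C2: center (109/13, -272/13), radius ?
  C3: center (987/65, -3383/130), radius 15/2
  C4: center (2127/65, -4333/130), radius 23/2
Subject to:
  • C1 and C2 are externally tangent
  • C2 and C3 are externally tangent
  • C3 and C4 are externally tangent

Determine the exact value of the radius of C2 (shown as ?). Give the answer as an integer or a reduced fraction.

1

1. [ext C1·C2]  r_C2² + 26r_C2 − 27 = 0  ⇒  r_C2 = 1 (r>0 drops 1)
2. [ext C2·C3]  r_C2² + 15r_C2 − 16 = 0  ⇒  r_C2 = 1 (r>0 drops 1)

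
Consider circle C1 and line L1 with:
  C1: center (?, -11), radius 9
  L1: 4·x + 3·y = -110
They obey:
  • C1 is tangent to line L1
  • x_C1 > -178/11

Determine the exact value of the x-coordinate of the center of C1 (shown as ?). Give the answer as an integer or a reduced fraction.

-8

1. [C1‖L1]  x_C1² + (77/2)x_C1 + 244 = 0  ⇒  x_C1 = -61/2 or -8
2. given x_C1 > -178/11: keep -8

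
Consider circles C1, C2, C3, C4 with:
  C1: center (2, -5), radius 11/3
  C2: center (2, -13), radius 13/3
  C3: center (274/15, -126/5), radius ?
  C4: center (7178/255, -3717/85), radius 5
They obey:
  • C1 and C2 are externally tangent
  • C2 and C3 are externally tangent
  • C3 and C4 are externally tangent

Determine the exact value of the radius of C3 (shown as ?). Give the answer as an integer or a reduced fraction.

16

1. [ext C2·C3]  r_C3² + (26/3)r_C3 − 1184/3 = 0  ⇒  r_C3 = 16 (r>0 drops 1)
2. [ext C3·C4]  r_C3² + 10r_C3 − 416 = 0  ⇒  r_C3 = 16 (r>0 drops 1)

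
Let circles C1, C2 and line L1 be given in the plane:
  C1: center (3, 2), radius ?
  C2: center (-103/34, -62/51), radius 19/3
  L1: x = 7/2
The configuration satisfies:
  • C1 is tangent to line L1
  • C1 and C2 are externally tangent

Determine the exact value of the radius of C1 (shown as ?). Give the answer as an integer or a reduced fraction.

1. [C1‖L1]  r_C1² − 1/4 = 0  ⇒  r_C1 = 1/2 (r>0 drops 1)
2. [ext C1·C2]  r_C1² + (38/3)r_C1 − 79/12 = 0  ⇒  r_C1 = 1/2 (r>0 drops 1)

1/2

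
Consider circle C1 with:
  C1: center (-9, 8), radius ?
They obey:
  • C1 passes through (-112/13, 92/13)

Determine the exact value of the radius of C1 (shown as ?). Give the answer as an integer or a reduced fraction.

1

1. [C1∋P]  r_C1² − 1 = 0  ⇒  r_C1 = 1 (r>0 drops 1)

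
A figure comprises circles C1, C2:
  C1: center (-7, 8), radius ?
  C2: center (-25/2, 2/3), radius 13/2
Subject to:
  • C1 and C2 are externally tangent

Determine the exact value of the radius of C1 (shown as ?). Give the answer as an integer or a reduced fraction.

8/3

1. [ext C1·C2]  r_C1² + 13r_C1 − 376/9 = 0  ⇒  r_C1 = 8/3 (r>0 drops 1)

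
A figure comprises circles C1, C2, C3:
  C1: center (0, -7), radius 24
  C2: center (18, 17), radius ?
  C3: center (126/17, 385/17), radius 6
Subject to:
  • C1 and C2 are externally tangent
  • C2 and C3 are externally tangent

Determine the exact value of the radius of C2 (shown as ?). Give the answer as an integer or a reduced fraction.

6

1. [ext C1·C2]  r_C2² + 48r_C2 − 324 = 0  ⇒  r_C2 = 6 (r>0 drops 1)
2. [ext C2·C3]  r_C2² + 12r_C2 − 108 = 0  ⇒  r_C2 = 6 (r>0 drops 1)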